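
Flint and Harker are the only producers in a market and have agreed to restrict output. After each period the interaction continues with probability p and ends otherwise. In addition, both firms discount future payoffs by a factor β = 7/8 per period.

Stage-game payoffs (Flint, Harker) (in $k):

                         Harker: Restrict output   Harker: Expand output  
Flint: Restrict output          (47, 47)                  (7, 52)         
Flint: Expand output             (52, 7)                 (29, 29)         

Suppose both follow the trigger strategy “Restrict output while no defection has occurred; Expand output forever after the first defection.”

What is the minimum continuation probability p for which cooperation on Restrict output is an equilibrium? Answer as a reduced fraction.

40/161

Expected continuation weight on next period's payoff is β·p = 7/8·p, which plays the role of the discount factor.
Cooperation requires 7/8·p ≥ (52−47)/(52−29) = 5/23, hence p ≥ 40/161.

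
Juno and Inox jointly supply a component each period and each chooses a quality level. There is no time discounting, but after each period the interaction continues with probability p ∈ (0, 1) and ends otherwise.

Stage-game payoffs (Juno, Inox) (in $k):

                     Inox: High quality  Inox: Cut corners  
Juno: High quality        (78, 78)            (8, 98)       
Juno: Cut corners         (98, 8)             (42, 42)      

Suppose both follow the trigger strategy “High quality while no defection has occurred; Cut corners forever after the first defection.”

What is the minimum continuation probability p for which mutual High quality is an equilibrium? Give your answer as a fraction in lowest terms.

Expected cooperation value is 78 + p·78 + p²·78 + … = 78/(1−p); deviation gives 98 + p·42/(1−p).
78 ≥ 98(1−p) + 42p ⇒ 56p ≥ 20 ⇒ p ≥ 20/56 = 5/14.

5/14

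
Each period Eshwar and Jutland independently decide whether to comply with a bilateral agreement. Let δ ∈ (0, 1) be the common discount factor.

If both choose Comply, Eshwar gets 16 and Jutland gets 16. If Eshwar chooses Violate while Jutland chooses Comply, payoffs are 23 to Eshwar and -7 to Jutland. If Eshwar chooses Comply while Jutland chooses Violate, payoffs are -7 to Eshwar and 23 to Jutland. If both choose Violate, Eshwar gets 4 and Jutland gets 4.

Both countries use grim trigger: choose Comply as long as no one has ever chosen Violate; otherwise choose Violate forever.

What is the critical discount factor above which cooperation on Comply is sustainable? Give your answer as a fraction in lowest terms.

One-period gain from deviating is 23 − 16 = 7. The loss is 16 − 4 = 12 in every subsequent period, with present value 12·δ/(1−δ).
Deviation is unprofitable when 12·δ/(1−δ) ≥ 7, i.e. δ/(1−δ) ≥ 7/12.
Equivalently δ ≥ 7/(7+12) = 7/19.

7/19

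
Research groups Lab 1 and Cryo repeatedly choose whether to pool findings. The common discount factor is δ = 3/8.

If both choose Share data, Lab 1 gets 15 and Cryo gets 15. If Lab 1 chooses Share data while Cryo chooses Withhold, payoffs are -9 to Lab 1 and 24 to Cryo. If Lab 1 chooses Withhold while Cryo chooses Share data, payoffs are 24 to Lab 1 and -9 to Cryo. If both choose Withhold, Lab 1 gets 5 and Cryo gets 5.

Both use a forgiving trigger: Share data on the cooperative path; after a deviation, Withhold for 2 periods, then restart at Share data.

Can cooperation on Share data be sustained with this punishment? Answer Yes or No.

No

Comparing payoff streams over the 3 periods until play realigns: cooperate → 15(1+δ+…+δ^2); deviate → 24 + 5(δ+…+δ^2).
Cooperation is sustained iff (15−5)(δ+…+δ^2) ≥ 24−15.
δ+…+δ^2 = 3/8·(1−(3/8)^2)/(1−3/8) = 0.5156, and (24−15)/(15−5) = 0.9000.
0.5156 < 0.9000, so cooperation is not sustainable.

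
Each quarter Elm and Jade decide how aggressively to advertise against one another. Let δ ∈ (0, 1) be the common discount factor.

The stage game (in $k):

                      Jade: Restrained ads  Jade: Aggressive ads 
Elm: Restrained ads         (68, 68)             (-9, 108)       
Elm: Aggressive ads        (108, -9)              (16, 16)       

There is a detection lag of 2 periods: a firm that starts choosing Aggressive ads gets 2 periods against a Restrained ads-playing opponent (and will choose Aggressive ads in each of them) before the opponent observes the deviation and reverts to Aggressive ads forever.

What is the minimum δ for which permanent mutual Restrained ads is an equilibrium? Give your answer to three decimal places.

Deviating for the 2 undetected periods gains 108−68 = 40 per period over cooperation, then loses 68−16 = 52 per period forever once punishment starts.
Gain: 40(1 + δ + … + δ^1); loss: 52·δ^2/(1−δ).
No profitable deviation ⇔ 40(1−δ^2) ≤ 52·δ^2, i.e. δ^2 ≥ 40/(40+52) = 10/23.
Hence δ ≥ (10/23)^(1/2) ≈ 0.659.

0.659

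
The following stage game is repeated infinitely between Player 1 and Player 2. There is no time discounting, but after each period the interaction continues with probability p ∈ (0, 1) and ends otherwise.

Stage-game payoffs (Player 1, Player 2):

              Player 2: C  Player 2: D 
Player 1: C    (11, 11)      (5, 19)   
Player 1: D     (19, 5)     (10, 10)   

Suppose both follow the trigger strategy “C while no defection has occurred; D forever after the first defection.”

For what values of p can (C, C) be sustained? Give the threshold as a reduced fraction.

With no time discounting, the continuation probability p plays the role of the discount factor.
Grim-trigger IC: 11/(1−p) ≥ 19 + 10p/(1−p) ⇒ p ≥ (19−11)/(19−10) = 8/9.

8/9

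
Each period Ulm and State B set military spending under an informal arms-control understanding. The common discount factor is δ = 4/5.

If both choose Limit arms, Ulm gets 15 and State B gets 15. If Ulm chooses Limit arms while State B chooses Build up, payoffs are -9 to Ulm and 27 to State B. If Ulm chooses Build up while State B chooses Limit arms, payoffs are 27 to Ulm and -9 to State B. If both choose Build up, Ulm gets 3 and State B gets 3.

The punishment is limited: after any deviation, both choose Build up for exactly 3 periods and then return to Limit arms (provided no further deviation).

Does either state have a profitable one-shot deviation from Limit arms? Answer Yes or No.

No

A one-shot deviation gives 27 now, then 3 for 3 periods, then back to 15.
Gain from deviating: (27−15) today; loss: (15−3) in each of the next 3 periods.
No-deviation condition: (15−3)(δ+…+δ^3) ≥ 27−15, i.e. δ+…+δ^3 ≥ 1.
At δ = 4/5: δ+…+δ^3 = 1.9520 ≥ 1.0000.
So cooperation is sustainable.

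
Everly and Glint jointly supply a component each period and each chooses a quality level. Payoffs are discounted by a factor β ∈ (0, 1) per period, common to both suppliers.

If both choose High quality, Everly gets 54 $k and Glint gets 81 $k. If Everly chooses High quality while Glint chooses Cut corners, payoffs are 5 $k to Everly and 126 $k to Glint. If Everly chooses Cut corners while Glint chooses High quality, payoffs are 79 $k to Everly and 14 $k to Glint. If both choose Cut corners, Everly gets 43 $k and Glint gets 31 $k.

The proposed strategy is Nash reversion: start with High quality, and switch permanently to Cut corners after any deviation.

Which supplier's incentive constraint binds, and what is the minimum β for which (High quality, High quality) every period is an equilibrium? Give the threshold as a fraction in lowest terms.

Everly: cooperation gives 54 each period; deviation gives 79 once then 43 forever.
  54/(1−β) ≥ 79 + 43β/(1−β) ⇒ β ≥ 25/36.
Glint: cooperation gives 81 each period; deviation gives 126 once then 31 forever.
  β ≥ 45/95 = 9/19.
Both must hold, so the binding constraint is Everly's: β ≥ 25/36.

Everly; β ≥ 25/36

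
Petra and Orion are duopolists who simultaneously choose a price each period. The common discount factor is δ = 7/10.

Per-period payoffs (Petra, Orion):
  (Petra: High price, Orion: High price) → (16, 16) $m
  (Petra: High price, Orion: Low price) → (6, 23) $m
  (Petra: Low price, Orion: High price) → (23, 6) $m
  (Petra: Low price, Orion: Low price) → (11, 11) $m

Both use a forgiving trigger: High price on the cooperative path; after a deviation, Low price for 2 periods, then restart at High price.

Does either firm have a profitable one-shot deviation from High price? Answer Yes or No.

Yes

A one-shot deviation gives 23 now, then 11 for 2 periods, then back to 16.
Gain from deviating: (23−16) today; loss: (16−11) in each of the next 2 periods.
No-deviation condition: (16−11)(δ+…+δ^2) ≥ 23−16, i.e. δ+…+δ^2 ≥ 7/5.
At δ = 7/10: δ+…+δ^2 = 1.1900 < 1.4000.
So cooperation is not sustainable.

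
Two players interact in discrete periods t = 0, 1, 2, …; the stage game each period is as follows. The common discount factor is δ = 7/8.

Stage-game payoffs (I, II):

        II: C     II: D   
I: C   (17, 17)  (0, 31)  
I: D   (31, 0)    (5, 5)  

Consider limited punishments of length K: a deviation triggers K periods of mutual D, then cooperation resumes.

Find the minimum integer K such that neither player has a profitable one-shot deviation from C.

2

Need Σ_{k=1}^{K} δ^k ≥ (31−17)/(17−5) = 1.1667 at δ = 7/8.
At K = 1 the sum is 0.8750 < 1.1667; at K = 2 it is 1.6406 ≥ 1.1667.
So the minimum punishment length is K = 2.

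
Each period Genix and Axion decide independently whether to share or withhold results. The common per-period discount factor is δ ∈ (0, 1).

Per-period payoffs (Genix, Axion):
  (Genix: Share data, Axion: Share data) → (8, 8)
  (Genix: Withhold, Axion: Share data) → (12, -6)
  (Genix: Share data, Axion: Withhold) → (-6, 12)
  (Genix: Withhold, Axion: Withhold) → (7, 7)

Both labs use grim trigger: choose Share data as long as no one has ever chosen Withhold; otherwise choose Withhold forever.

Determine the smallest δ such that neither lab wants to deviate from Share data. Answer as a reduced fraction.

One-period gain from deviating is 12 − 8 = 4. The loss is 8 − 7 = 1 in every subsequent period, with present value 1·δ/(1−δ).
Deviation is unprofitable when 1·δ/(1−δ) ≥ 4, i.e. δ/(1−δ) ≥ 4.
Equivalently δ ≥ 4/(4+1) = 4/5.

4/5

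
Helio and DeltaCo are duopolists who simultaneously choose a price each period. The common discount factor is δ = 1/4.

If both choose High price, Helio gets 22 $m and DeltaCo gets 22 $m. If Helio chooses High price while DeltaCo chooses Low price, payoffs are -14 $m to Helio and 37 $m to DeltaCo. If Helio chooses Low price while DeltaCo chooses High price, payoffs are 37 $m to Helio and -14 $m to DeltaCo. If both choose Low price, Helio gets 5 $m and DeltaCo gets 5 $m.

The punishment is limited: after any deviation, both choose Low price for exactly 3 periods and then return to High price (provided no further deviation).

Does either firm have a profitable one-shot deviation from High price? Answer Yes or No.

IC: δ+…+δ^3 ≥ (37−22)/(22−5) = 15/17.
At δ = 1/4: partial sum = 0.3281 < 0.8824. Cooperation not sustainable.

Yes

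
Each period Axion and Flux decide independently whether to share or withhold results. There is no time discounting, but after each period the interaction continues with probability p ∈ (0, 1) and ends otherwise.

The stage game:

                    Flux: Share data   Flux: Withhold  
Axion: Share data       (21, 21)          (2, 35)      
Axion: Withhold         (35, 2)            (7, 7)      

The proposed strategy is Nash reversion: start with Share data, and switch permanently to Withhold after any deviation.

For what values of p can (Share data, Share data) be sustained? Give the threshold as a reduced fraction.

Expected cooperation value is 21 + p·21 + p²·21 + … = 21/(1−p); deviation gives 35 + p·7/(1−p).
21 ≥ 35(1−p) + 7p ⇒ 28p ≥ 14 ⇒ p ≥ 14/28 = 1/2.

1/2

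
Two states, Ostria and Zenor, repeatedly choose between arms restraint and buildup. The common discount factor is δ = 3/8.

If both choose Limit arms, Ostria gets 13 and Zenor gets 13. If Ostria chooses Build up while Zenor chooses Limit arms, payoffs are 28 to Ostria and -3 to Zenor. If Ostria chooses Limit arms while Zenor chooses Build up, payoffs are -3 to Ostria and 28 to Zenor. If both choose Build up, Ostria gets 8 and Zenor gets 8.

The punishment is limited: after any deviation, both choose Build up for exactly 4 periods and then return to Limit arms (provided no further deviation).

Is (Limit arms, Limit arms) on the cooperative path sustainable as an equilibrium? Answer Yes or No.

No

Comparing payoff streams over the 5 periods until play realigns: cooperate → 13(1+δ+…+δ^4); deviate → 28 + 8(δ+…+δ^4).
Cooperation is sustained iff (13−8)(δ+…+δ^4) ≥ 28−13.
δ+…+δ^4 = 3/8·(1−(3/8)^4)/(1−3/8) = 0.5881, and (28−13)/(13−8) = 3.0000.
0.5881 < 3.0000, so cooperation is not sustainable.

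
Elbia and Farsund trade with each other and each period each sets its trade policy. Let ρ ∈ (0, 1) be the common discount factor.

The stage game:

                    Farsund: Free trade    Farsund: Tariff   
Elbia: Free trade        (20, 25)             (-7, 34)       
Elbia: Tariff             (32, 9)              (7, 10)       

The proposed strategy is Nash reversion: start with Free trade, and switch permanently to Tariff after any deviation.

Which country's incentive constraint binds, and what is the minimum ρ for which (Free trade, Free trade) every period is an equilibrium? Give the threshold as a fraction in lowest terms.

For Elbia: deviation gain 32−20 = 12, per-period punishment loss 20−7 = 13. IC gives ρ ≥ 12/25.
For Farsund: gain 9, loss 15 per period, so ρ ≥ 9/24 = 3/8.
The tighter constraint is Elbia's, so cooperation needs ρ ≥ 12/25.

Elbia; ρ ≥ 12/25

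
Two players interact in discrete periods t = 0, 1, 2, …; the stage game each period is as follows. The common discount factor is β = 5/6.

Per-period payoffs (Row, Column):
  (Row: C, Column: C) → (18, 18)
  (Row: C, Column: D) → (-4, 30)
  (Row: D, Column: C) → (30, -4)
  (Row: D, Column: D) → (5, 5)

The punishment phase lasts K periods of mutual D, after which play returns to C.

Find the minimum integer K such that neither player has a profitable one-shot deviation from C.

2

No profitable deviation requires (18−5)(β+…+β^K) ≥ 30−18, i.e. β+…+β^K ≥ 12/13 ≈ 0.9231.
With β = 5/6, the partial sums are K=1: 0.8333, K=2: 1.5278.
K = 2 is the first length at which the sum reaches 0.9231.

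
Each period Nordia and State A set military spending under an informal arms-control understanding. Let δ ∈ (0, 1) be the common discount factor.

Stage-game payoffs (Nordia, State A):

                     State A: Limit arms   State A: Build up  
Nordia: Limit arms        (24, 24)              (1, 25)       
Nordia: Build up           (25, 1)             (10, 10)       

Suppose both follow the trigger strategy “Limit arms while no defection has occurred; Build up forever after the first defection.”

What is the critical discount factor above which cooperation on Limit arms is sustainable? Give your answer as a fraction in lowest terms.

1/15

Under grim trigger the critical discount factor is (T−C)/(T−P) with T = 25, C = 24, P = 10.
δ* = (25−24)/(25−10) = 1/15.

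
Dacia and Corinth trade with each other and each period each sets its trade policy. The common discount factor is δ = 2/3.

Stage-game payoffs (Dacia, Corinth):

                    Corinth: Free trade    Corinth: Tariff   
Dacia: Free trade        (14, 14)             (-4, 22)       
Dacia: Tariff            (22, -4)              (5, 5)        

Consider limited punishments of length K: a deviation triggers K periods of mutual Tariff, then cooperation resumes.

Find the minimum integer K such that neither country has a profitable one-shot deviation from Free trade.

No profitable deviation requires (14−5)(δ+…+δ^K) ≥ 22−14, i.e. δ+…+δ^K ≥ 8/9 ≈ 0.8889.
With δ = 2/3, the partial sums are K=1: 0.6667, K=2: 1.1111.
K = 2 is the first length at which the sum reaches 0.8889.

2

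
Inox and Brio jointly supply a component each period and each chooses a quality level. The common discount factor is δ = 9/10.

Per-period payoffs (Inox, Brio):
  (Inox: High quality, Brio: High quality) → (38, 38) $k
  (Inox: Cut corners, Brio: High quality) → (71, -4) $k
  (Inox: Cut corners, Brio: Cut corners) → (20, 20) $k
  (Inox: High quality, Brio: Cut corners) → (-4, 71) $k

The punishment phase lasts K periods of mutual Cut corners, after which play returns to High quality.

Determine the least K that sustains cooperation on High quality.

No profitable deviation requires (38−20)(δ+…+δ^K) ≥ 71−38, i.e. δ+…+δ^K ≥ 11/6 ≈ 1.8333.
With δ = 9/10, the partial sums are K=1: 0.9000, K=2: 1.7100, K=3: 2.4390.
K = 3 is the first length at which the sum reaches 1.8333.

3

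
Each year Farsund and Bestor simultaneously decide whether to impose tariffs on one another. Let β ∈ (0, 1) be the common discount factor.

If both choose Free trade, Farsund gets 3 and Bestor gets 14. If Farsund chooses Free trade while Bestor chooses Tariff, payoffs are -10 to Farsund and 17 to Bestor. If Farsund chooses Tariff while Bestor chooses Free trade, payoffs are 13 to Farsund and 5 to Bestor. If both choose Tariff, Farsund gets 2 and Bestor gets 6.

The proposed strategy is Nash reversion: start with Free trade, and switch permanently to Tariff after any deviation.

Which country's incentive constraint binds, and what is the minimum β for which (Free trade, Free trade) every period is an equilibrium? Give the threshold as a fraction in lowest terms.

Farsund; β ≥ 10/11

Farsund: cooperation gives 3 each period; deviation gives 13 once then 2 forever.
  3/(1−β) ≥ 13 + 2β/(1−β) ⇒ β ≥ 10/11.
Bestor: cooperation gives 14 each period; deviation gives 17 once then 6 forever.
  β ≥ 3/11.
Both must hold, so the binding constraint is Farsund's: β ≥ 10/11.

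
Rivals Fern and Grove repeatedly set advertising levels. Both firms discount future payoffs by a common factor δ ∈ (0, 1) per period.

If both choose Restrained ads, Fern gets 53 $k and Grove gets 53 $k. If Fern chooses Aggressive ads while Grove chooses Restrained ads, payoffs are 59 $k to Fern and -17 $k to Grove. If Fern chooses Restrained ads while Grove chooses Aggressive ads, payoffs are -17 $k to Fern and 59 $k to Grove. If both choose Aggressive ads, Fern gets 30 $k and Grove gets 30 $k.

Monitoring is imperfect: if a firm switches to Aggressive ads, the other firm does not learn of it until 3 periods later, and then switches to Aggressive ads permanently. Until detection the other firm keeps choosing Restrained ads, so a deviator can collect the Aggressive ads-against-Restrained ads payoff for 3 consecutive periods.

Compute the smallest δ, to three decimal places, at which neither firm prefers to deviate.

0.591

The best deviation is to choose Aggressive ads for all 3 undetected periods, earning 59 each, then 30 forever once detected.
Deviation value: 59(1−δ^3)/(1−δ) + 30δ^3/(1−δ); cooperation value: 53/(1−δ).
IC: 53 ≥ 59(1−δ^3) + 30δ^3 = 59 − 29δ^3.
So δ^3 ≥ 6/29, giving δ ≥ (6/29)^(1/3) ≈ 0.591.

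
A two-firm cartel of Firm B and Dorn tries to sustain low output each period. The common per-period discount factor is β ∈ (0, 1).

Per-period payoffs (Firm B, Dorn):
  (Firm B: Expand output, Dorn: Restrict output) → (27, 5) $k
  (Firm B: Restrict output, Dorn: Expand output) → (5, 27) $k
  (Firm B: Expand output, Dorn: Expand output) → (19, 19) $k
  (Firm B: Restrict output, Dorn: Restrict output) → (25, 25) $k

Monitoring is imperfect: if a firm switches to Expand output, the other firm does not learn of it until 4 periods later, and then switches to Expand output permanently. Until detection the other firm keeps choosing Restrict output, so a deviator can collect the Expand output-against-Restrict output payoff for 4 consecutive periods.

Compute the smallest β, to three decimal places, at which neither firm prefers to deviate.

0.707

Deviating for the 4 undetected periods gains 27−25 = 2 per period over cooperation, then loses 25−19 = 6 per period forever once punishment starts.
Gain: 2(1 + β + … + β^3); loss: 6·β^4/(1−β).
No profitable deviation ⇔ 2(1−β^4) ≤ 6·β^4, i.e. β^4 ≥ 2/(2+6) = 1/4.
Hence β ≥ (1/4)^(1/4) ≈ 0.707.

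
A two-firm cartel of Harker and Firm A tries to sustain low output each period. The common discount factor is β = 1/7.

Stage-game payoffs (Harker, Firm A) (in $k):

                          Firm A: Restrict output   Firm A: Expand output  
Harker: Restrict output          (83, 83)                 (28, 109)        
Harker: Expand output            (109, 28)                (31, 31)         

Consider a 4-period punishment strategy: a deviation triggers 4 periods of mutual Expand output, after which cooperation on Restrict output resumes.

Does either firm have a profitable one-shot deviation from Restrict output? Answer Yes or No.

Comparing payoff streams over the 5 periods until play realigns: cooperate → 83(1+β+…+β^4); deviate → 109 + 31(β+…+β^4).
Cooperation is sustained iff (83−31)(β+…+β^4) ≥ 109−83.
β+…+β^4 = 1/7·(1−(1/7)^4)/(1−1/7) = 0.1666, and (109−83)/(83−31) = 0.5000.
0.1666 < 0.5000, so cooperation is not sustainable.

Yes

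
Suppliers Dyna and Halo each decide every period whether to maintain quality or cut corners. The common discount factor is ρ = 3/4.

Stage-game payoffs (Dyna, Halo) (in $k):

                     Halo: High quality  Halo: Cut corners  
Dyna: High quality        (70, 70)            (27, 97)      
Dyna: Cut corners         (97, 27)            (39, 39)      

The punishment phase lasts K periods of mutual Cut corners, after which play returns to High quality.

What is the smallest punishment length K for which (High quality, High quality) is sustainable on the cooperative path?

2

No profitable deviation requires (70−39)(ρ+…+ρ^K) ≥ 97−70, i.e. ρ+…+ρ^K ≥ 27/31 ≈ 0.8710.
With ρ = 3/4, the partial sums are K=1: 0.7500, K=2: 1.3125.
K = 2 is the first length at which the sum reaches 0.8710.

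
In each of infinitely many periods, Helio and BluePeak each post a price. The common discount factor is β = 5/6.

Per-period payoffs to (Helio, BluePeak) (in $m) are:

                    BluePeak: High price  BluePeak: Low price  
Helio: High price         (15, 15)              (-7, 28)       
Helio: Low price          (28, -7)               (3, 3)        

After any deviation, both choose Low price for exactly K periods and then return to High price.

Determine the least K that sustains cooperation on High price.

2

Need Σ_{k=1}^{K} β^k ≥ (28−15)/(15−3) = 1.0833 at β = 5/6.
At K = 1 the sum is 0.8333 < 1.0833; at K = 2 it is 1.5278 ≥ 1.0833.
So the minimum punishment length is K = 2.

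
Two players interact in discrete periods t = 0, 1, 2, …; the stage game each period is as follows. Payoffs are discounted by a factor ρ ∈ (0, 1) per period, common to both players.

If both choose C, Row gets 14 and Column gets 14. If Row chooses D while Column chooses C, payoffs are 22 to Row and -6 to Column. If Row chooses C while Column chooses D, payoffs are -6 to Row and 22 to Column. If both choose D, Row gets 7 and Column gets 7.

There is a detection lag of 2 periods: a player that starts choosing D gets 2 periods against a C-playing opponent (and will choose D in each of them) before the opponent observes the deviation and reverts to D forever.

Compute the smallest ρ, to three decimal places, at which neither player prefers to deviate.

The best deviation is to choose D for all 2 undetected periods, earning 22 each, then 7 forever once detected.
Deviation value: 22(1−ρ^2)/(1−ρ) + 7ρ^2/(1−ρ); cooperation value: 14/(1−ρ).
IC: 14 ≥ 22(1−ρ^2) + 7ρ^2 = 22 − 15ρ^2.
So ρ^2 ≥ 8/15, giving ρ ≥ (8/15)^(1/2) ≈ 0.730.

0.730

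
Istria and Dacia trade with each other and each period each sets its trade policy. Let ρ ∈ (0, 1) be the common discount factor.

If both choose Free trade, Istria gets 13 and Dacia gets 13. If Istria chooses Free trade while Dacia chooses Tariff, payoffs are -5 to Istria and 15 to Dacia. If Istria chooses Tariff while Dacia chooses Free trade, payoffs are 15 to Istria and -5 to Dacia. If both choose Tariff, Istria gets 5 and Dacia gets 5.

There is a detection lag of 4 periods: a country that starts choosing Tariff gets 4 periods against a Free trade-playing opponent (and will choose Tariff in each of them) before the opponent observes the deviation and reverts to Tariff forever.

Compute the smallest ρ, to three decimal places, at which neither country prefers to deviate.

A deviator earns 15 for 4 periods, then 5 forever; cooperating earns 13 forever. Multiplying the IC by (1−ρ):
13 ≥ 15(1−ρ^4) + 5ρ^4, so 10·ρ^4 ≥ 2 and ρ^4 ≥ 1/5.
ρ ≥ (1/5)^(1/4) ≈ 0.669.

0.669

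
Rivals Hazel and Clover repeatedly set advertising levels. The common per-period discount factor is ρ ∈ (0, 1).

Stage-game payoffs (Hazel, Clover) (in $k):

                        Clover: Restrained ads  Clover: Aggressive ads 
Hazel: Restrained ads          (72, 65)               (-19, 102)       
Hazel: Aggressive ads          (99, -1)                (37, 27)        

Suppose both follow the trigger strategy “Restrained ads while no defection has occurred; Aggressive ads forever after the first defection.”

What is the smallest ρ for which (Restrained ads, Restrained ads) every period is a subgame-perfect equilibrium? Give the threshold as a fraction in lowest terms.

37/75

For Hazel: deviation gain 99−72 = 27, per-period punishment loss 72−37 = 35. IC gives ρ ≥ 27/62.
For Clover: gain 37, loss 38 per period, so ρ ≥ 37/75.
The tighter constraint is Clover's, so cooperation needs ρ ≥ 37/75.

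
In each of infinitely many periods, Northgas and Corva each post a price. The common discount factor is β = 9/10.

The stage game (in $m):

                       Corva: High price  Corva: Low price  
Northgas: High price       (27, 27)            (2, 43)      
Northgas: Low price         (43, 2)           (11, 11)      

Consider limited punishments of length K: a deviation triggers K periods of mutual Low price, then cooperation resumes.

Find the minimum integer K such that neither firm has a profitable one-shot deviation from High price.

IC: β(1−β^K)/(1−β) ≥ (43−27)/(27−11) = 1.
With β = 9/10: need 1 − β^K ≥ 1·(1−9/10)/(9/10), i.e. β^K ≤ 0.8889.
Since (9/10)^1 = 0.9000 and (9/10)^2 = 0.8100, the smallest such K is 2.

2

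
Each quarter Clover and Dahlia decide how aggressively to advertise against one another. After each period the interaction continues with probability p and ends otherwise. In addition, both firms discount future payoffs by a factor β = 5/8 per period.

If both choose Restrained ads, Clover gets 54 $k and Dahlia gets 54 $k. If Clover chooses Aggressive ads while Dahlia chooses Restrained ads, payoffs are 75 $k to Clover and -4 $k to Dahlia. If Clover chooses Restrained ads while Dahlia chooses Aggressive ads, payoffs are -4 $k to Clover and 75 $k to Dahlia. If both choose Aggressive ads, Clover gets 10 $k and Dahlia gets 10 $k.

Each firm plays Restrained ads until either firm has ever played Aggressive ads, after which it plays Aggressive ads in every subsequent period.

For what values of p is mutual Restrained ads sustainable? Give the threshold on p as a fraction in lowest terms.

168/325

Expected continuation weight on next period's payoff is β·p = 5/8·p, which plays the role of the discount factor.
Cooperation requires 5/8·p ≥ (75−54)/(75−10) = 21/65, hence p ≥ 168/325.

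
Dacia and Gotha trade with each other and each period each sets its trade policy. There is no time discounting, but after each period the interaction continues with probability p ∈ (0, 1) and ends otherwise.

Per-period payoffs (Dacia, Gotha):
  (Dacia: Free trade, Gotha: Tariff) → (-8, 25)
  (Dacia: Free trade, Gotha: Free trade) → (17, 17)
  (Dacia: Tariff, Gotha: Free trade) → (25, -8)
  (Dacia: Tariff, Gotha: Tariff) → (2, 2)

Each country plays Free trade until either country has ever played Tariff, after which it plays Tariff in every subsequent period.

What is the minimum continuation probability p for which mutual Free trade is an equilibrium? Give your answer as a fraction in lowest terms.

8/23

Expected cooperation value is 17 + p·17 + p²·17 + … = 17/(1−p); deviation gives 25 + p·2/(1−p).
17 ≥ 25(1−p) + 2p ⇒ 23p ≥ 8 ⇒ p ≥ 8/23.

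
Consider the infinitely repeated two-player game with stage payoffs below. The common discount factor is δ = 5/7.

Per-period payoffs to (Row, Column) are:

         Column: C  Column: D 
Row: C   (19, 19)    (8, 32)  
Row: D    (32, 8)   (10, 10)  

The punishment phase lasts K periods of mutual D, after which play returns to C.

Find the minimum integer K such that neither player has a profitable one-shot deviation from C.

3

No profitable deviation requires (19−10)(δ+…+δ^K) ≥ 32−19, i.e. δ+…+δ^K ≥ 13/9 ≈ 1.4444.
With δ = 5/7, the partial sums are K=1: 0.7143, K=2: 1.2245, K=3: 1.5889.
K = 3 is the first length at which the sum reaches 1.4444.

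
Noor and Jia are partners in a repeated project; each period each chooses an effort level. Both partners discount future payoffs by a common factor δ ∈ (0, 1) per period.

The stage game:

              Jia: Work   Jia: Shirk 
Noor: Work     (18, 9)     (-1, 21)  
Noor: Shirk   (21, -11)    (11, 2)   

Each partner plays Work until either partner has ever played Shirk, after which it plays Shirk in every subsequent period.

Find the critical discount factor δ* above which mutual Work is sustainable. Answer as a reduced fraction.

12/19

For Noor: deviation gain 21−18 = 3, per-period punishment loss 18−11 = 7. IC gives δ ≥ 3/10.
For Jia: gain 12, loss 7 per period, so δ ≥ 12/19.
The tighter constraint is Jia's, so cooperation needs δ ≥ 12/19.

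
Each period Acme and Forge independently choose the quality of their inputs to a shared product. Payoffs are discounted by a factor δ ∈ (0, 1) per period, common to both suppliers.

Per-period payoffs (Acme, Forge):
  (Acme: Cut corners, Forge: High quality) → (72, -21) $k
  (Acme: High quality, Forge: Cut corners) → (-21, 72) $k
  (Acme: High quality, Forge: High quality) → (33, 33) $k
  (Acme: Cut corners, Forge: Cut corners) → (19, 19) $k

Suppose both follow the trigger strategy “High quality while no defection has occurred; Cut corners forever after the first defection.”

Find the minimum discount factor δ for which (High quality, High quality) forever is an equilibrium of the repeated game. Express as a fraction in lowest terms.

39/53

Cooperation forever yields 33 each period: 33/(1−δ).
Deviating yields 72 once, then 19 forever: 72 + 19δ/(1−δ).
No profitable deviation requires 33/(1−δ) ≥ 72 + 19δ/(1−δ).
Multiplying by (1−δ): 33 ≥ 72(1−δ) + 19δ = 72 − 53δ.
So 53δ ≥ 39, i.e. δ ≥ 39/53.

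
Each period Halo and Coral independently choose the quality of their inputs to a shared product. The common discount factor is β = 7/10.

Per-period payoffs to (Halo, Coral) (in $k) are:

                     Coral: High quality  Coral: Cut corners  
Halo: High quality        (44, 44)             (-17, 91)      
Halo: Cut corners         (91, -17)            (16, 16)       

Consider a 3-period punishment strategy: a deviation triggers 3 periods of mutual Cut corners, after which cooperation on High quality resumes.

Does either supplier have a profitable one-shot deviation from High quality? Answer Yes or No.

IC: β+…+β^3 ≥ (91−44)/(44−16) = 47/28.
At β = 7/10: partial sum = 1.5330 < 1.6786. Cooperation not sustainable.

Yes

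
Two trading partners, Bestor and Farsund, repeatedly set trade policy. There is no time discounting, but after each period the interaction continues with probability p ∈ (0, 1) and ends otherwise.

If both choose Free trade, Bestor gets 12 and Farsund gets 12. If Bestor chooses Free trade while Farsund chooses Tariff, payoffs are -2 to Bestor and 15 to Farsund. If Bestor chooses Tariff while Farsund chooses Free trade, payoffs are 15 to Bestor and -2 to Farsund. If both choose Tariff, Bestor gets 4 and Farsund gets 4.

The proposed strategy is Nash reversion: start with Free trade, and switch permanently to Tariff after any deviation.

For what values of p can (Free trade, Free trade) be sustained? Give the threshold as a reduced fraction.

With no time discounting, the continuation probability p plays the role of the discount factor.
Grim-trigger IC: 12/(1−p) ≥ 15 + 4p/(1−p) ⇒ p ≥ (15−12)/(15−4) = 3/11.

3/11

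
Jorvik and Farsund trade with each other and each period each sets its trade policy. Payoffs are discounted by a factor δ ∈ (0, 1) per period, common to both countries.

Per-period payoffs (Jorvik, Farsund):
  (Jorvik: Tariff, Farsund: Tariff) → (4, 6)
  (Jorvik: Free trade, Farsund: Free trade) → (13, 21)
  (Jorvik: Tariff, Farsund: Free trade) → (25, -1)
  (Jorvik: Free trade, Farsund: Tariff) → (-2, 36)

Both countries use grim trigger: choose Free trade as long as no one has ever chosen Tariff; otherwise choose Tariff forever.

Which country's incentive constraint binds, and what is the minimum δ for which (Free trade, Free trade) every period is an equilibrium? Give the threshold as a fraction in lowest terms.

Jorvik; δ ≥ 4/7

Jorvik: cooperation gives 13 each period; deviation gives 25 once then 4 forever.
  13/(1−δ) ≥ 25 + 4δ/(1−δ) ⇒ δ ≥ 12/21 = 4/7.
Farsund: cooperation gives 21 each period; deviation gives 36 once then 6 forever.
  δ ≥ 15/30 = 1/2.
Both must hold, so the binding constraint is Jorvik's: δ ≥ 4/7.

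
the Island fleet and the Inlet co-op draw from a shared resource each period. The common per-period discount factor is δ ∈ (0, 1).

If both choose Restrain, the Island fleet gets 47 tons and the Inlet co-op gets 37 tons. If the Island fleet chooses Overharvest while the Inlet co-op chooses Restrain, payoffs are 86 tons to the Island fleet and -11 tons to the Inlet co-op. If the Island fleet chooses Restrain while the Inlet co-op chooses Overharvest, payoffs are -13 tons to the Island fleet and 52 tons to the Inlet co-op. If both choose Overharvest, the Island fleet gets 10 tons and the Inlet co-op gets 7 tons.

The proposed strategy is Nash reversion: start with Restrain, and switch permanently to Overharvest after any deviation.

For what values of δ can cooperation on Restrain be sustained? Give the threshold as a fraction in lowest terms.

39/76

For the Island fleet: deviation gain 86−47 = 39, per-period punishment loss 47−10 = 37. IC gives δ ≥ 39/76.
For the Inlet co-op: gain 15, loss 30 per period, so δ ≥ 15/45 = 1/3.
The tighter constraint is the Island fleet's, so cooperation needs δ ≥ 39/76.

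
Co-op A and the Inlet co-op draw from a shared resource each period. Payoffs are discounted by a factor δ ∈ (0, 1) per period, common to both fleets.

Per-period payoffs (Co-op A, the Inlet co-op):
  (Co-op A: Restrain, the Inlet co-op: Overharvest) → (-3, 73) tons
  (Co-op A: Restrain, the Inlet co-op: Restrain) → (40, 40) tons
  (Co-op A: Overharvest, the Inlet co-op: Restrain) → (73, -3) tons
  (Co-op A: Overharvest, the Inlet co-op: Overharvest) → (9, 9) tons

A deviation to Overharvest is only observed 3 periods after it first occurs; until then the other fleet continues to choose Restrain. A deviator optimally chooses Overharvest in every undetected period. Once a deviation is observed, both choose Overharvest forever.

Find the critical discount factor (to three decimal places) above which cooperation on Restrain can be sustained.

0.802

A deviator earns 73 for 3 periods, then 9 forever; cooperating earns 40 forever. Multiplying the IC by (1−δ):
40 ≥ 73(1−δ^3) + 9δ^3, so 64·δ^3 ≥ 33 and δ^3 ≥ 33/64.
δ ≥ (33/64)^(1/3) ≈ 0.802.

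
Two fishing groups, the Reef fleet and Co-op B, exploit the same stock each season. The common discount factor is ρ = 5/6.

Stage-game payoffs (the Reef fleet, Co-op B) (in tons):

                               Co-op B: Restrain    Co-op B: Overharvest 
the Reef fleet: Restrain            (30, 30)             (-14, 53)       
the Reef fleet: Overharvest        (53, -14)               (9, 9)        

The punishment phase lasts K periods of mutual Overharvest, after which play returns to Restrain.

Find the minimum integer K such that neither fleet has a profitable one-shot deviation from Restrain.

Need Σ_{k=1}^{K} ρ^k ≥ (53−30)/(30−9) = 1.0952 at ρ = 5/6.
At K = 1 the sum is 0.8333 < 1.0952; at K = 2 it is 1.5278 ≥ 1.0952.
So the minimum punishment length is K = 2.

2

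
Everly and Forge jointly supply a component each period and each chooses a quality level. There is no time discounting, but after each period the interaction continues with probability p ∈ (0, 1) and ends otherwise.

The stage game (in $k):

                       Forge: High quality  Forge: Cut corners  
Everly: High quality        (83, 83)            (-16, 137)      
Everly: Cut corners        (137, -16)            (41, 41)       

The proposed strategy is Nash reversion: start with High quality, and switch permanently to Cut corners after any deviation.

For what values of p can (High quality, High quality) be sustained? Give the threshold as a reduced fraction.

9/16

Expected cooperation value is 83 + p·83 + p²·83 + … = 83/(1−p); deviation gives 137 + p·41/(1−p).
83 ≥ 137(1−p) + 41p ⇒ 96p ≥ 54 ⇒ p ≥ 54/96 = 9/16.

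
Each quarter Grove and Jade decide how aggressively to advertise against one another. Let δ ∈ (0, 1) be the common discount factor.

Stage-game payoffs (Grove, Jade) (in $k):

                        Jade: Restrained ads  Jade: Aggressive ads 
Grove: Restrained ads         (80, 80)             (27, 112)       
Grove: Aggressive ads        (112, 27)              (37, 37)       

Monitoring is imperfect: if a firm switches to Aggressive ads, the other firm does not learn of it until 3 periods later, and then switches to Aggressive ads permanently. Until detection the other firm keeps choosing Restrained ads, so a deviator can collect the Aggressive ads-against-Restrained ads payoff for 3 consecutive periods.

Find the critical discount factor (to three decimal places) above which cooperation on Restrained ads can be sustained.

0.753

A deviator earns 112 for 3 periods, then 37 forever; cooperating earns 80 forever. Multiplying the IC by (1−δ):
80 ≥ 112(1−δ^3) + 37δ^3, so 75·δ^3 ≥ 32 and δ^3 ≥ 32/75.
δ ≥ (32/75)^(1/3) ≈ 0.753.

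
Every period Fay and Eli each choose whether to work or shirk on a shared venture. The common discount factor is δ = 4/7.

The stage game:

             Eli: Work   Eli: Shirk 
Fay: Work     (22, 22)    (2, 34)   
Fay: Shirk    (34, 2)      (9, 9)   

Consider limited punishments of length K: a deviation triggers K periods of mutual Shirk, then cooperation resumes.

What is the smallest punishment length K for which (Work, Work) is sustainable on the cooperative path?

No profitable deviation requires (22−9)(δ+…+δ^K) ≥ 34−22, i.e. δ+…+δ^K ≥ 12/13 ≈ 0.9231.
With δ = 4/7, the partial sums are K=1: 0.5714, K=2: 0.8980, K=3: 1.0845.
K = 3 is the first length at which the sum reaches 0.9231.

3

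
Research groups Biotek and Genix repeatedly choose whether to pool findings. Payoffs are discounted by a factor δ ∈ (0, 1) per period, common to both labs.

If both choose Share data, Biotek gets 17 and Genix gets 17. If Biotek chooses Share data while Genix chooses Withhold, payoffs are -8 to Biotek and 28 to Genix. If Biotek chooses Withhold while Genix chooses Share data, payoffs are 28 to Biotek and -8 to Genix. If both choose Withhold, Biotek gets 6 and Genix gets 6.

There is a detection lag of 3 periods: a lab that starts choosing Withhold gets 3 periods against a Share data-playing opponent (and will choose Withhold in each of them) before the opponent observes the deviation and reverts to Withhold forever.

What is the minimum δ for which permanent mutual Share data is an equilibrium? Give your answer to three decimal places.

0.794

A deviator earns 28 for 3 periods, then 6 forever; cooperating earns 17 forever. Multiplying the IC by (1−δ):
17 ≥ 28(1−δ^3) + 6δ^3, so 22·δ^3 ≥ 11 and δ^3 ≥ 1/2.
δ ≥ (1/2)^(1/3) ≈ 0.794.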